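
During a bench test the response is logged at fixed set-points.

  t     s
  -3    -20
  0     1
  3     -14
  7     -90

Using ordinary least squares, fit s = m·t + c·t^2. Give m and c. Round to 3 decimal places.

m = 0.907, c = -1.961

The normal equations are: 67·m + 343·c = -612;  343·m + 2563·c = -4716.
Eliminating c: 2563·(row 1) − 343·(row 2) gives 54072·m = 2563·(-612) − 343·(-4716) = 49032, so m = 681/751.
Then c = ((-4716) − 343·(681/751))/2563 = -1473/751.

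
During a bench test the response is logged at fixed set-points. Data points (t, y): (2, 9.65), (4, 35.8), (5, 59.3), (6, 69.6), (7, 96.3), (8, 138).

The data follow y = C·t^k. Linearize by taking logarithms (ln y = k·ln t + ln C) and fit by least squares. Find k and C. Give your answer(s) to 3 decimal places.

Taking logs, ln y = k·ln t + ln C, so regress ln y on ln t.
Σln t = 9.5060, Σ(ln t)² = 16.3136, Σln y = 23.6650, Σln t·ln y = 39.8380.
Equations: 16.3136·k + 9.5060·ln C = 39.8380;  9.5060·k + 6·ln C = 23.6650.
Slope k = (n·Σln t·ln y − Σln t·Σln y)/(n·Σ(ln t)² − (Σln t)²) = (6·39.8380 − 9.5060·23.6650)/7.5177 = 1.87137; ln C = (Σln y − k·Σln t)/n = 0.97929, so C = exp(0.97929) = 2.66258.

k = 1.871, C = 2.663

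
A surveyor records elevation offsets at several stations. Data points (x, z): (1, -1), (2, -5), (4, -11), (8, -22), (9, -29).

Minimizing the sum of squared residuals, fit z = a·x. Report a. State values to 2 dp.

From the data, Σx·x = 166.
Right-hand side: Σx·z = -492.
So MᵀM·[a]ᵀ = Mᵀz: [[166]]·[a]ᵀ = [-492]ᵀ.
Hence a = -492 / 166 ≈ -2.96386.

a = -2.96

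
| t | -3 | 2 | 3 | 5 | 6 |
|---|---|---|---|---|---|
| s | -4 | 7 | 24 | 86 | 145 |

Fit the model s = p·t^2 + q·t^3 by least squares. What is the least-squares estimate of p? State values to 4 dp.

p = 1.0193

Forming AᵀA = [[2099, 10933]; [10933, 63803]] and Aᵀs = [7578, 42882]ᵀ gives AᵀA·[p, q]ᵀ = Aᵀs.
Eliminating q: 63803·(row 1) − 10933·(row 2) gives 14392008·p = 63803·7578 − 10933·42882 = 14670228, so p = 1222519/1199334.
Then q = (42882 − 10933·(1222519/1199334))/63803 = 596587/1199334.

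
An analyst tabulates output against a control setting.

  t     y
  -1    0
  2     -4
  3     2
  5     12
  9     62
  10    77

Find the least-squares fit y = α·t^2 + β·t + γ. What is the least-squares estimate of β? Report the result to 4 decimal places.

β = -1.7928

Entries of XᵀX: Σt^2·t^2 = 17284, Σt^2·t = 1888, Σt^2 = 220, Σt·t = 220, Σt = 28, Σ1 = 6.
And Σt^2·y = 13024, Σt·y = 1386, Σy = 149.
XᵀX·[α, β, γ]ᵀ = Xᵀy becomes [[17284, 1888, 220]; [1888, 220, 28]; [220, 28, 6]]·[α, β, γ]ᵀ = [13024, 1386, 149]ᵀ.
Row-reducing yields α = 30197/30570, β = -27403/15285, γ = -30769/10190.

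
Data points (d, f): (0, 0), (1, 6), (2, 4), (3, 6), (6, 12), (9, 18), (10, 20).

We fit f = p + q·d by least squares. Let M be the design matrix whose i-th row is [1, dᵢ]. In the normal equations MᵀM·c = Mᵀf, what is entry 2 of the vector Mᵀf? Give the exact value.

466

Entry 2 ↔ basis d, so (Mᵀf)_{2} = Σᵢ (d)·fᵢ = (0)·(0) + (1)·(6) + (2)·(4) + (3)·(6) + (6)·(12) + (9)·(18) + (10)·(20) = 466.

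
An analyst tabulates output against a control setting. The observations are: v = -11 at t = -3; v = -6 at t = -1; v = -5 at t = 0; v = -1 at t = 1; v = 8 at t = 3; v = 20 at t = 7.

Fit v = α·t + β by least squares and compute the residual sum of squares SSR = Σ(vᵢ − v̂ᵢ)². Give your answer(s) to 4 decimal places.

SSR = 10.2630

With design matrix M, MᵀM = [[69, 7]; [7, 6]] and Mᵀv = [202, 5]ᵀ.
Eliminating β: 6·(row 1) − 7·(row 2) gives 365·α = 6·202 − 7·5 = 1177, so α = 1177/365.
Then β = (5 − 7·(1177/365))/6 = -1069/365.
Residuals: 117/73, 56/365, -756/365, -473/365, 458/365, 26/73; SSR = 3746/365.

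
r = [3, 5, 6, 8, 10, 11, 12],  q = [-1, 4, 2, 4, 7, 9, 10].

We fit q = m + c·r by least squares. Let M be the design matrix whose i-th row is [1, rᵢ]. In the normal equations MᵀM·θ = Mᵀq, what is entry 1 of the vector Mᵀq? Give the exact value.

Entry 1 ↔ basis 1, so (Mᵀq)_{1} = Σᵢ qᵢ = (1)·(-1) + (1)·(4) + (1)·(2) + (1)·(4) + (1)·(7) + (1)·(9) + (1)·(10) = 35.

35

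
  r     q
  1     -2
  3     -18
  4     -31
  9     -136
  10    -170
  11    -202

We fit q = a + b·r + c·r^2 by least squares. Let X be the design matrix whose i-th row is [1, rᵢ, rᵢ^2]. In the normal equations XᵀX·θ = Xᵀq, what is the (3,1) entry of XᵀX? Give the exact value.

Row 3 ↔ basis r^2, column 1 ↔ basis 1, so (XᵀX)_{3,1} = Σᵢ r^2 = (1)·(1) + (9)·(1) + (16)·(1) + (81)·(1) + (100)·(1) + (121)·(1) = 328.

328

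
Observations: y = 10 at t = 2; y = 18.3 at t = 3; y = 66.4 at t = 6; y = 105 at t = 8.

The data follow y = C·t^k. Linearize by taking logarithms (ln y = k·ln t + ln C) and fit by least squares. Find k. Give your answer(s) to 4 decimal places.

With ln yᵢ as the transformed response and ln tᵢ as the regressor:
Σln t = 5.6630, Σ(ln t)² = 9.2219, Σln y = 14.0591, Σln t·ln y = 21.9849.
Equations: 9.2219·k + 5.6630·ln C = 21.9849;  5.6630·k + 4·ln C = 14.0591.
Δ = 9.2219·4 − (5.6630)² = 4.8184; k = (21.9849·4 − 5.6630·14.0591)/4.8184 = 1.72739, ln C = (9.2219·14.0591 − 5.6630·21.9849)/4.8184 = 1.06925.

k = 1.7274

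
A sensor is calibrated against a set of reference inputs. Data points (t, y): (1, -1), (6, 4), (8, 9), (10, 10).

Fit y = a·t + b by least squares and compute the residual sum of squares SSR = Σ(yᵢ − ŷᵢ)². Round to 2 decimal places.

Sums needed: Σt·t = 201, Σt = 25, Σ1 = 4.
Right-hand side: Σt·y = 195, Σy = 22.
Normal equations: [[201, 25]; [25, 4]]·[a, b]ᵀ = [195, 22]ᵀ.
Eliminating b: 4·(row 1) − 25·(row 2) gives 179·a = 4·195 − 25·22 = 230, so a = 230/179.
Then b = (22 − 25·(230/179))/4 = -453/179.
Residuals: 44/179, -211/179, 224/179, -57/179; SSR = 558/179.

SSR = 3.12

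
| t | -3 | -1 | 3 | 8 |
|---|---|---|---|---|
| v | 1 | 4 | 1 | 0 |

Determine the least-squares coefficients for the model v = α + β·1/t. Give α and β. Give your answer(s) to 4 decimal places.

Compute the Gram sums: Σ1 = 4, Σ1/t = -7/8, Σ1/t·1/t = 713/576.
For Aᵀv: Σv = 6, Σ1/t·v = -4.
Eliminating β: (713/576)·(row 1) − (-7/8)·(row 2) gives (2411/576)·α = (713/576)·6 − (-7/8)·(-4) = 377/96, so α = 2262/2411.
Then β = ((-4) − (-7/8)·(2262/2411))/(713/576) = -6192/2411.

α = 0.9382, β = -2.5682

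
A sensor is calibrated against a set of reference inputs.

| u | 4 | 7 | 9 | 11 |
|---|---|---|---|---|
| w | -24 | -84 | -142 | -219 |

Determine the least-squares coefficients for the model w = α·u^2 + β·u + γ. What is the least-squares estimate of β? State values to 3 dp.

β = 2.548

The normal system AᵀA·[α, β, γ]ᵀ = Aᵀw is [[23859, 2467, 267]; [2467, 267, 31]; [267, 31, 4]]·[α, β, γ]ᵀ = [-42501, -4371, -469]ᵀ.
Row-reducing yields α = -13259/6556, β = 16707/6556, γ = -3283/1639.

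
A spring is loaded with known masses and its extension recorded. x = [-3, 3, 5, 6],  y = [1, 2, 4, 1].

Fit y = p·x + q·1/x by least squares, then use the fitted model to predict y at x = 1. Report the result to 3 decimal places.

ŷ = -1.460

Compute the Gram sums: Σx·x = 79, Σx·1/x = 4, Σ1/x·1/x = 29/100.
Moment sums: Σx·y = 29, Σ1/x·y = 13/10.
Determinant 79·(29/100) − 4² = 691/100.
p = (29·(29/100) − 4·(13/10))/(691/100) = 321/691; q = (79·(13/10) − 4·29)/(691/100) = -1330/691.
At x = 1: ŷ = (321/691)·(1) + (-1330/691)·(1) = -1009/691.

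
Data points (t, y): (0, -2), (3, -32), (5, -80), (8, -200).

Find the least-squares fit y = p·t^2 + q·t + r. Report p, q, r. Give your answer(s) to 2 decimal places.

p = -3.00, q = -0.71, r = -2.18

Forming MᵀM = [[4802, 664, 98]; [664, 98, 16]; [98, 16, 4]] and Mᵀy = [-15088, -2096, -314]ᵀ gives MᵀM·[p, q, r]ᵀ = Mᵀy.
Inverting the 3×3 Gram matrix, [p, q, r]ᵀ = [-3, -12/17, -37/17]ᵀ.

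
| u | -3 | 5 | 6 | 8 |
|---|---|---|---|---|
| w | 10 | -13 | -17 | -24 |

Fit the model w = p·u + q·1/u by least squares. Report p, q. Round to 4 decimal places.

From the data, Σu·u = 134, Σu·1/u = 4, Σ1/u·1/u = 2801/14400.
And Σu·w = -389, Σ1/u·w = -353/30.
det = 134·(2801/14400) − 4² = 72467/7200.
p = ((-389)·(2801/14400) − 4·(-353/30))/(72467/7200) = -411829/144934; q = (134·(-353/30) − 4·(-389))/(72467/7200) = -149280/72467.

p = -2.8415, q = -2.0600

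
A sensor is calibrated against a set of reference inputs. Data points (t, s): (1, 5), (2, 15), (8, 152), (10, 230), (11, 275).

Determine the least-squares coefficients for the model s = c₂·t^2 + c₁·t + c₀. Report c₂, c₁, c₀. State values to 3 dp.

From the data, Σt^2·t^2 = 28754, Σt^2·t = 2852, Σt^2 = 290, Σt·t = 290, Σt = 32, Σ1 = 5.
For Xᵀs: Σt^2·s = 66068, Σt·s = 6576, Σs = 677.
Normal equations: [[28754, 2852, 290]; [2852, 290, 32]; [290, 32, 5]]·[c₂, c₁, c₀]ᵀ = [66068, 6576, 677]ᵀ.
Solving the 3×3 system (Gaussian elimination) gives c₂ = 20543/10317, c₁ = 10494/3439, c₀ = 3943/10317.

c₂ = 1.991, c₁ = 3.051, c₀ = 0.382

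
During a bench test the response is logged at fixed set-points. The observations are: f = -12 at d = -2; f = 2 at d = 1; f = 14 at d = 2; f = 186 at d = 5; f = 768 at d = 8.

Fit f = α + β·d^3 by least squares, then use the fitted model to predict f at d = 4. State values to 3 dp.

f̂ = 96.297

Normal-equation sums: Σ1 = 5, Σd^3 = 638, Σd^3·d^3 = 277898.
For Mᵀf: Σf = 958, Σd^3·f = 416676.
MᵀM·[α, β]ᵀ = Mᵀf becomes [[5, 638]; [638, 277898]]·[α, β]ᵀ = [958, 416676]ᵀ.
Δ = 5·277898 − 638² = 982446.
α = (958·277898 − 638·416676)/982446 = 193498/491223; β = (5·416676 − 638·958)/982446 = 736088/491223.
At d = 4: f̂ = (193498/491223)·(1) + (736088/491223)·(64) = 15767710/163741.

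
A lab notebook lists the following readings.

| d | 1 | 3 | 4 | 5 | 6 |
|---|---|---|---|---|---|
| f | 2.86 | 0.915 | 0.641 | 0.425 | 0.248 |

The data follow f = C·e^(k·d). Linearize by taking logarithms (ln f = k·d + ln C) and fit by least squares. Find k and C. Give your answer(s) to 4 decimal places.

k = -0.4767, C = 4.3264

Let Y = ln f. Fitting Y = k·d + ln C by least squares:
XᵀX = [[87.0000, 19.0000]; [19.0000, 5]], rhs = [-13.6389, -1.7327]ᵀ  (here Σd = 19.0000, Σ(d)² = 87.0000, Σln f = -1.7327, Σd·ln f = -13.6389).
Slope k = (n·Σd·ln f − Σd·Σln f)/(n·Σ(d)² − (Σd)²) = (5·-13.6389 − 19.0000·-1.7327)/74.0000 = -0.47666; ln C = (Σln f − k·Σd)/n = 1.46474, so C = exp(1.46474) = 4.32644.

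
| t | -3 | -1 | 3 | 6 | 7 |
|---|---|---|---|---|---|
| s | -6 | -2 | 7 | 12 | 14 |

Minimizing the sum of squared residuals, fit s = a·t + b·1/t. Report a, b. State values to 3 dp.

Normal-equation sums: Σt·t = 104, Σt·1/t = 5, Σ1/t·1/t = 249/196.
Moment sums: Σt·s = 211, Σ1/t·s = 31/3.
So MᵀM·[a, b]ᵀ = Mᵀs: [[104, 5]; [5, 249/196]]·[a, b]ᵀ = [211, 31/3]ᵀ.
Determinant 104·(249/196) − 5² = 5249/49.
a = (211·(249/196) − 5·(31/3))/(5249/49) = 127237/62988; b = (104·(31/3) − 5·211)/(5249/49) = 2891/15747.

a = 2.020, b = 0.184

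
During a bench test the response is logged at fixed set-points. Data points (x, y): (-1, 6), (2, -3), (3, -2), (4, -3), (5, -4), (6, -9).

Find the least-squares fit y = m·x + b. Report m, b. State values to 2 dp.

Forming AᵀA = [[91, 19]; [19, 6]] and Aᵀy = [-104, -15]ᵀ gives AᵀA·[m, b]ᵀ = Aᵀy.
Eliminating b: 6·(row 1) − 19·(row 2) gives 185·m = 6·(-104) − 19·(-15) = -339, so m = -339/185.
Then b = ((-15) − 19·(-339/185))/6 = 611/185.

m = -1.83, b = 3.30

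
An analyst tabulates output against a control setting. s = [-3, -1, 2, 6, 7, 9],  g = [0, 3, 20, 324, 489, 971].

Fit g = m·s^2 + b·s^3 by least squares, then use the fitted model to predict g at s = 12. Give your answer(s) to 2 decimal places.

ĝ = 2157.42

The normal system AᵀA·[m, b]ᵀ = Aᵀg is [[10356, 83420]; [83420, 696540]]·[m, b]ᵀ = [114359, 945727]ᵀ.
Δ = 10356·696540 − 83420² = 254471840.
m = (114359·696540 − 83420·945727)/254471840 = 4769197/1590449; b = (10356·945727 − 83420·114359)/254471840 = 31765129/31808980.
At s = 12: ĝ = (4769197/1590449)·(144) + (31765129/31808980)·(1728) = 2450908224/1136035.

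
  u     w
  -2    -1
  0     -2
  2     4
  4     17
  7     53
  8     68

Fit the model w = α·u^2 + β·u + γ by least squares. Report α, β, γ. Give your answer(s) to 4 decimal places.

The normal system AᵀA·[α, β, γ]ᵀ = Aᵀw is [[6785, 919, 137]; [919, 137, 19]; [137, 19, 6]]·[α, β, γ]ᵀ = [7233, 993, 139]ᵀ.
Solving the 3×3 system (Gaussian elimination) gives α = 43663/45580, β = 52247/45580, γ = -26621/11395.

α = 0.9579, β = 1.1463, γ = -2.3362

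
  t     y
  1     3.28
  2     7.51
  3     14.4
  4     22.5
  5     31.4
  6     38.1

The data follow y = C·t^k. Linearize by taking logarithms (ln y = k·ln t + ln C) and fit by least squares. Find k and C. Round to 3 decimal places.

k = 1.408, C = 3.112

With ln yᵢ as the transformed response and ln tᵢ as the regressor:
Σln t = 6.5793, Σ(ln t)² = 9.4099, Σln y = 16.0718, Σln t·ln y = 20.7139.
Normal system: [[9.4099, 6.5793]; [6.5793, 6]]·[k, ln C]ᵀ = [20.7139, 16.0718]ᵀ.
Slope k = (n·Σln t·ln y − Σln t·Σln y)/(n·Σ(ln t)² − (Σln t)²) = (6·20.7139 − 6.5793·16.0718)/13.1729 = 1.40762; ln C = (Σln y − k·Σln t)/n = 1.13512, so C = exp(1.13512) = 3.11156.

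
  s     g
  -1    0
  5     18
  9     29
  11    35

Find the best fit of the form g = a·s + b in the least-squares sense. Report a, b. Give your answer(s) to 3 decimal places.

a = 2.905, b = 3.071

MᵀM·[a, b]ᵀ = Mᵀg reads: 228·a + 24·b = 736;  24·a + 4·b = 82.
Eliminating b: 4·(row 1) − 24·(row 2) gives 336·a = 4·736 − 24·82 = 976, so a = 61/21.
Then b = (82 − 24·(61/21))/4 = 43/14.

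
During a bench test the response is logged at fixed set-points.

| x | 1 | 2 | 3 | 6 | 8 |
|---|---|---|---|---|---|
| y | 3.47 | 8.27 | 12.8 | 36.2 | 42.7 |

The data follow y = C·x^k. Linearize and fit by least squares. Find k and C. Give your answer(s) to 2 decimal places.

Let Y = ln y. Fitting Y = k·ln x + ln C by least squares:
Σln x = 5.6630, Σ(ln x)² = 9.2219, Σln y = 13.2495, Σln x·ln y = 18.5026.
Equations: 9.2219·k + 5.6630·ln C = 18.5026;  5.6630·k + 5·ln C = 13.2495.
Δ = 9.2219·5 − (5.6630)² = 14.0403; k = (18.5026·5 − 5.6630·13.2495)/14.0403 = 1.24510, ln C = (9.2219·13.2495 − 5.6630·18.5026)/14.0403 = 1.23971, so C = exp(1.23971) = 3.45460.

k = 1.25, C = 3.45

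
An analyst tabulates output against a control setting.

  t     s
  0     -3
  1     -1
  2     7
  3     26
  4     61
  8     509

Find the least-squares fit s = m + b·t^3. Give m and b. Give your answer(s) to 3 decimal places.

Normal-equation sums: Σ1 = 6, Σt^3 = 612, Σt^3·t^3 = 267034.
And Σs = 599, Σt^3·s = 265269.
AᵀA·[m, b]ᵀ = Aᵀs becomes [[6, 612]; [612, 267034]]·[m, b]ᵀ = [599, 265269]ᵀ.
det = 6·267034 − 612² = 1227660.
m = (599·267034 − 612·265269)/1227660 = -1195631/613830; b = (6·265269 − 612·599)/1227660 = 204171/204610.

m = -1.948, b = 0.998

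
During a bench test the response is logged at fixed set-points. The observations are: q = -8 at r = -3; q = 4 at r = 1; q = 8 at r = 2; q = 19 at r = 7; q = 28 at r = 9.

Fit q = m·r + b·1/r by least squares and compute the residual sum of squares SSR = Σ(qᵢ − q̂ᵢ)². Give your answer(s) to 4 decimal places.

SSR = 8.8495

Compute the Gram sums: Σr·r = 144, Σr·1/r = 5, Σ1/r·1/r = 22129/15876.
Moment sums: Σr·q = 429, Σ1/r·q = 1039/63.
So XᵀX·[m, b]ᵀ = Xᵀq: [[144, 5]; [5, 22129/15876]]·[m, b]ᵀ = [429, 1039/63]ᵀ.
Eliminating b: (22129/15876)·(row 1) − 5·(row 2) gives (77491/441)·m = (22129/15876)·429 − 5·(1039/63) = 2728067/5292, so m = 2728067/929892.
Then b = ((1039/63) − 5·(2728067/929892))/(22129/15876) = 101367/77491.
Residuals: 383511/309964, -224903/929892, 343700/232473, -1602293/929892, 449739/309964; SSR = 2743011/309964.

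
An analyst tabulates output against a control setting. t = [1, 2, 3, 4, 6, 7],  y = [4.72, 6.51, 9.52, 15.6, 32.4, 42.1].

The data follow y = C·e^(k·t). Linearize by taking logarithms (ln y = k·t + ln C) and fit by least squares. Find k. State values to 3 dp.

k = 0.377

Linearized form: ln y = k·t + ln C. From the 6 transformed points,
Σt = 23.0000, Σ(t)² = 115.0000, Σln y = 15.6440, Σt·ln y = 70.0970.
Equations: 115.0000·k + 23.0000·ln C = 70.0970;  23.0000·k + 6·ln C = 15.6440.
Slope k = (n·Σt·ln y − Σt·Σln y)/(n·Σ(t)² − (Σt)²) = (6·70.0970 − 23.0000·15.6440)/161.0000 = 0.37745; ln C = (Σln y − k·Σt)/n = 1.16044.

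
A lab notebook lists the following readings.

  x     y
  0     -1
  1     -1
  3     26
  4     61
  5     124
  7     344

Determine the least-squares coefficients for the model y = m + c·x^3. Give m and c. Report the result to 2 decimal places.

Entries of AᵀA: Σ1 = 6, Σx^3 = 560, Σx^3·x^3 = 138100.
Right-hand side: Σy = 553, Σx^3·y = 138097.
So AᵀA·[m, c]ᵀ = Aᵀy: [[6, 560]; [560, 138100]]·[m, c]ᵀ = [553, 138097]ᵀ.
Eliminating c: 138100·(row 1) − 560·(row 2) gives 515000·m = 138100·553 − 560·138097 = -965020, so m = -48251/25750.
Then c = (138097 − 560·(-48251/25750))/138100 = 259451/257500.

m = -1.87, c = 1.01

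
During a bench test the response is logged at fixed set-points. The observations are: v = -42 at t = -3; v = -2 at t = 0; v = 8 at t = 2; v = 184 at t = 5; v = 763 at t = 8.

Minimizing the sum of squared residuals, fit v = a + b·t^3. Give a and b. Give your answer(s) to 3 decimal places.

Entries of AᵀA: Σ1 = 5, Σt^3 = 618, Σt^3·t^3 = 278562.
And Σv = 911, Σt^3·v = 414854.
AᵀA·[a, b]ᵀ = Aᵀv becomes [[5, 618]; [618, 278562]]·[a, b]ᵀ = [911, 414854]ᵀ.
det = 5·278562 − 618² = 1010886.
a = (911·278562 − 618·414854)/1010886 = -434965/168481; b = (5·414854 − 618·911)/1010886 = 755636/505443.

a = -2.582, b = 1.495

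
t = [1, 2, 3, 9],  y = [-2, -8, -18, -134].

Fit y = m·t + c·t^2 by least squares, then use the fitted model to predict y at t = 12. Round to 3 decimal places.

The normal system AᵀA·[m, c]ᵀ = Aᵀy is [[95, 765]; [765, 6659]]·[m, c]ᵀ = [-1278, -11050]ᵀ.
det = 95·6659 − 765² = 47380.
m = ((-1278)·6659 − 765·(-11050))/47380 = -14238/11845; c = (95·(-11050) − 765·(-1278))/47380 = -3604/2369.
At t = 12: ŷ = (-14238/11845)·(12) + (-3604/2369)·(144) = -2765736/11845.

ŷ = -233.494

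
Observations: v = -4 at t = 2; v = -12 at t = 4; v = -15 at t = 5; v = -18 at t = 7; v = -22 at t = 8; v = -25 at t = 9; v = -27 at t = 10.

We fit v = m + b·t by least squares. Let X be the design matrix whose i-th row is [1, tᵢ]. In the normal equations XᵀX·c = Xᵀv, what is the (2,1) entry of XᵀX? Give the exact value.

45

Row 2 ↔ basis t, column 1 ↔ basis 1, so (XᵀX)_{2,1} = Σᵢ t = (2)·(1) + (4)·(1) + (5)·(1) + (7)·(1) + (8)·(1) + (9)·(1) + (10)·(1) = 45.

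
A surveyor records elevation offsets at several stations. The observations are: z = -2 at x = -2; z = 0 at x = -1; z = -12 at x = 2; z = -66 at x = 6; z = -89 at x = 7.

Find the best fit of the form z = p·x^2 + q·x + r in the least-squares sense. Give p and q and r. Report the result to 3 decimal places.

p = -1.442, q = -2.365, r = -1.021

With design matrix M, MᵀM = [[3730, 558, 94]; [558, 94, 12]; [94, 12, 5]] and Mᵀz = [-6793, -1039, -169]ᵀ.
Row-reducing yields p = -15755/10928, q = -25841/10928, r = -5577/5464.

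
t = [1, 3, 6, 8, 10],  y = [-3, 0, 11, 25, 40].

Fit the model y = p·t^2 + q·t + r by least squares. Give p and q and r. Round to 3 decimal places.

p = 0.471, q = -0.353, r = -3.190

Entries of AᵀA: Σt^2·t^2 = 15474, Σt^2·t = 1756, Σt^2 = 210, Σt·t = 210, Σt = 28, Σ1 = 5.
And Σt^2·y = 5993, Σt·y = 663, Σy = 73.
Inverting the 3×3 Gram matrix, [p, q, r]ᵀ = [20701/43982, -15533/43982, -70160/21991]ᵀ.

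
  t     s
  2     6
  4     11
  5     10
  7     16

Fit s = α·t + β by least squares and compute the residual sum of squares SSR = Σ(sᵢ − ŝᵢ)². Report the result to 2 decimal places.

SSR = 4.58

Sums needed: Σt·t = 94, Σt = 18, Σ1 = 4.
Moment sums: Σt·s = 218, Σs = 43.
XᵀX·[α, β]ᵀ = Xᵀs becomes [[94, 18]; [18, 4]]·[α, β]ᵀ = [218, 43]ᵀ.
det = 94·4 − 18² = 52.
α = (218·4 − 18·43)/52 = 49/26; β = (94·43 − 18·218)/52 = 59/26.
Residuals: -1/26, 31/26, -22/13, 7/13; SSR = 119/26.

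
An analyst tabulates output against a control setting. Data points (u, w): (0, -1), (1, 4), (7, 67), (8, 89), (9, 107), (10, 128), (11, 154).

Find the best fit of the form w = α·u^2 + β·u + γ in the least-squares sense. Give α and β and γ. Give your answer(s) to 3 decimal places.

α = 1.028, β = 2.685, γ = -0.458

Entries of AᵀA: Σu^2·u^2 = 37700, Σu^2·u = 3916, Σu^2 = 416, Σu·u = 416, Σu = 46, Σ1 = 7.
Moment sums: Σu^2·w = 49084, Σu·w = 5122, Σw = 548.
Normal equations: [[37700, 3916, 416]; [3916, 416, 46]; [416, 46, 7]]·[α, β, γ]ᵀ = [49084, 5122, 548]ᵀ.
Row-reducing yields α = 70129/68208, β = 183109/68208, γ = -5207/11368.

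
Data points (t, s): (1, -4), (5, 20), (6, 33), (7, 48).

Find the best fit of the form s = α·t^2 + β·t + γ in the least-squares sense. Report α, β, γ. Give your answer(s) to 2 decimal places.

α = 1.32, β = -1.91, γ = -3.43

Setting ∂/∂α … = 0 gives: 4323·α + 685·β + 111·γ = 4036;  685·α + 111·β + 19·γ = 630;  111·α + 19·β + 4·γ = 97.
Solving the 3×3 system (Gaussian elimination) gives α = 597/451, β = -860/451, γ = -1545/451.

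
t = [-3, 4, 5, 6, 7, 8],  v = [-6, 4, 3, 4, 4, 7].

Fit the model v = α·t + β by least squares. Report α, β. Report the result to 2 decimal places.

α = 1.10, β = -2.27

Setting ∂/∂α … = 0 gives: 199·α + 27·β = 157;  27·α + 6·β = 16.
Determinant 199·6 − 27² = 465.
α = (157·6 − 27·16)/465 = 34/31; β = (199·16 − 27·157)/465 = -211/93.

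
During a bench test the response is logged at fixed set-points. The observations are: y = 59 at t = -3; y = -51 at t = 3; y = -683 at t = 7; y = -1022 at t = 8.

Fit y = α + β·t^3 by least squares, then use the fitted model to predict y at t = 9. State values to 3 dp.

Sums needed: Σ1 = 4, Σt^3 = 855, Σt^3·t^3 = 381251.
And Σy = -1697, Σt^3·y = -760503.
Normal equations: [[4, 855]; [855, 381251]]·[α, β]ᵀ = [-1697, -760503]ᵀ.
det = 4·381251 − 855² = 793979.
α = ((-1697)·381251 − 855·(-760503))/793979 = 3247118/793979; β = (4·(-760503) − 855·(-1697))/793979 = -1591077/793979.
At t = 9: ŷ = (3247118/793979)·(1) + (-1591077/793979)·(729) = -1156648015/793979.

ŷ = -1456.774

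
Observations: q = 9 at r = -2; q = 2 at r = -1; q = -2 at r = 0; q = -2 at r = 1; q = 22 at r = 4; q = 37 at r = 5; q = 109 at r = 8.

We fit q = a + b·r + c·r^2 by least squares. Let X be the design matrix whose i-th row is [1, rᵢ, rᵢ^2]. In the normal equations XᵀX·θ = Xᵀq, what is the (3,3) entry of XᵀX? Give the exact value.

Row 3 ↔ basis r^2, column 3 ↔ basis r^2, so (XᵀX)_{3,3} = Σᵢ (r^2)·(r^2) = (4)·(4) + (1)·(1) + (0)·(0) + (1)·(1) + (16)·(16) + (25)·(25) + (64)·(64) = 4995.

4995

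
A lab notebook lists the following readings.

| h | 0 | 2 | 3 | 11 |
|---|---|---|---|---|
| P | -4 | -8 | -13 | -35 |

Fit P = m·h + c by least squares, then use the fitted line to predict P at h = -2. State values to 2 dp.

Forming MᵀM = [[134, 16]; [16, 4]] and MᵀP = [-440, -60]ᵀ gives MᵀM·[m, c]ᵀ = MᵀP.
det = 134·4 − 16² = 280.
m = ((-440)·4 − 16·(-60))/280 = -20/7; c = (134·(-60) − 16·(-440))/280 = -25/7.
At h = -2: P̂ = (-20/7)·(-2) + (-25/7)·(1) = 15/7.

P̂ = 2.14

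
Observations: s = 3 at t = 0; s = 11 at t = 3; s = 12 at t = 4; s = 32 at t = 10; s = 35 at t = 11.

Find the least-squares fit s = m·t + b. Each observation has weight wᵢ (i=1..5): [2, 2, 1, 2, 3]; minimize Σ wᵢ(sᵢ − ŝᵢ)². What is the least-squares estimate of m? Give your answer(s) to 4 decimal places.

The normal equations are: 597·m + 63·b = 1909;  63·m + 10·b = 209.
Eliminating b: 10·(row 1) − 63·(row 2) gives 2001·m = 10·1909 − 63·209 = 5923, so m = 5923/2001.
Then b = (209 − 63·(5923/2001))/10 = 1502/667.

m = 2.9600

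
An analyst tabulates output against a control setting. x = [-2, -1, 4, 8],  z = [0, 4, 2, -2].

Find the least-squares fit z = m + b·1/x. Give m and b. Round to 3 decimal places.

Sums needed: Σ1 = 4, Σ1/x = -9/8, Σ1/x·1/x = 85/64.
Right-hand side: Σz = 4, Σ1/x·z = -15/4.
Determinant 4·(85/64) − (-9/8)² = 259/64.
m = (4·(85/64) − (-9/8)·(-15/4))/(259/64) = 10/37; b = (4·(-15/4) − (-9/8)·4)/(259/64) = -96/37.

m = 0.270, b = -2.595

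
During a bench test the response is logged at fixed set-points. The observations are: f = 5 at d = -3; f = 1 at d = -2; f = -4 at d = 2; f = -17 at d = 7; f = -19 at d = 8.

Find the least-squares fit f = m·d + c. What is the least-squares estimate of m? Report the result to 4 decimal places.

m = -2.1186

The normal equations are: 130·m + 12·c = -296;  12·m + 5·c = -34.
(Σd·d = 130, Σd = 12, Σ1 = 5, Σd·f = -296, Σf = -34.)
Determinant 130·5 − 12² = 506.
m = ((-296)·5 − 12·(-34))/506 = -536/253; c = (130·(-34) − 12·(-296))/506 = -434/253.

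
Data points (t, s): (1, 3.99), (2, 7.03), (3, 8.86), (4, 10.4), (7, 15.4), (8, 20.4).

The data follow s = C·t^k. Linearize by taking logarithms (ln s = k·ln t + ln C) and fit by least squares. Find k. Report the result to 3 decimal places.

With ln sᵢ as the transformed response and ln tᵢ as the regressor:
Over the data: Σln t = 7.2034, Σ(ln t)² = 11.7199, Σln s = 13.6072, Σln t·ln s = 18.5863.
Normal system: [[11.7199, 7.2034]; [7.2034, 6]]·[k, ln C]ᵀ = [18.5863, 13.6072]ᵀ.
Δ = 11.7199·6 − (7.2034)² = 18.4301; k = (18.5863·6 − 7.2034·13.6072)/18.4301 = 0.73248, ln C = (11.7199·13.6072 − 7.2034·18.5863)/18.4301 = 1.38849.

k = 0.732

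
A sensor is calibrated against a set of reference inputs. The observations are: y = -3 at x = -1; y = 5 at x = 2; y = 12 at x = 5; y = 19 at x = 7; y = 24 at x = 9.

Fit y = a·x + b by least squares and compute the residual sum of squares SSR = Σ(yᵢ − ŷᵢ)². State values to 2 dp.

SSR = 1.44

Setting ∂/∂a … = 0 gives: 160·a + 22·b = 422;  22·a + 5·b = 57.
det = 160·5 − 22² = 316.
a = (422·5 − 22·57)/316 = 214/79; b = (160·57 − 22·422)/316 = -41/79.
Residuals: 18/79, 8/79, -81/79, 44/79, 11/79; SSR = 114/79.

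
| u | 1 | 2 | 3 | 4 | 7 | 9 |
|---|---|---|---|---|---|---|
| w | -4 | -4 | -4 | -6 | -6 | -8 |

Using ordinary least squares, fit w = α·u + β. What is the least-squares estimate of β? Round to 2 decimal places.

β = -3.20

Entries of AᵀA: Σu·u = 160, Σu = 26, Σ1 = 6.
Moment sums: Σu·w = -162, Σw = -32.
Normal equations: [[160, 26]; [26, 6]]·[α, β]ᵀ = [-162, -32]ᵀ.
Eliminating β: 6·(row 1) − 26·(row 2) gives 284·α = 6·(-162) − 26·(-32) = -140, so α = -35/71.
Then β = ((-32) − 26·(-35/71))/6 = -227/71.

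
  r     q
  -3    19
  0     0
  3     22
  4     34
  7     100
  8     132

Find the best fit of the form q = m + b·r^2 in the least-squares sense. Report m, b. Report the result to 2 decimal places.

m = 1.33, b = 2.03

From the data, Σ1 = 6, Σr^2 = 147, Σr^2·r^2 = 6915.
Moment sums: Σq = 307, Σr^2·q = 14261.
Eliminating b: 6915·(row 1) − 147·(row 2) gives 19881·m = 6915·307 − 147·14261 = 26538, so m = 8846/6627.
Then b = (14261 − 147·(8846/6627))/6915 = 4493/2209.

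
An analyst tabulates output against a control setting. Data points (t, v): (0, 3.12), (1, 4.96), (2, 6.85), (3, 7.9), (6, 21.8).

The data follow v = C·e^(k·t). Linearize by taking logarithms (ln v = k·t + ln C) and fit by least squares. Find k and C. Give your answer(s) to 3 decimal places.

Let Y = ln v. Fitting Y = k·t + ln C by least squares:
Σt = 12.0000, Σ(t)² = 50.0000, Σln v = 9.8123, Σt·ln v = 30.1420.
Equations: 50.0000·k + 12.0000·ln C = 30.1420;  12.0000·k + 5·ln C = 9.8123.
Solving (det = 106.0000): k = 0.31097, ln C = 1.21613, so C = exp(1.21613) = 3.37410.

k = 0.311, C = 3.374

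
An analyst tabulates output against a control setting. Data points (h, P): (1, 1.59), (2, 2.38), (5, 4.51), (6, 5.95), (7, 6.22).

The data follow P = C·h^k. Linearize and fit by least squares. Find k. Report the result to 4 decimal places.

Linearized form: ln P = k·ln h + ln C. From the 5 transformed points,
XᵀX = [[10.0677, 6.0403]; [6.0403, 5]], rhs = [9.7774, 6.4483]ᵀ  (here Σln h = 6.0403, Σ(ln h)² = 10.0677, Σln P = 6.4483, Σln h·ln P = 9.7774).
Δ = 10.0677·5 − (6.0403)² = 13.8539; k = (9.7774·5 − 6.0403·6.4483)/13.8539 = 0.71732, ln C = (10.0677·6.4483 − 6.0403·9.7774)/13.8539 = 0.42310.

k = 0.7173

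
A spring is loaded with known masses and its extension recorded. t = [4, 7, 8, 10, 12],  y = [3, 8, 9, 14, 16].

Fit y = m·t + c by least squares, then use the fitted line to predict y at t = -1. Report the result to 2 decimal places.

Compute the Gram sums: Σt·t = 373, Σt = 41, Σ1 = 5.
Moment sums: Σt·y = 472, Σy = 50.
So MᵀM·[m, c]ᵀ = Mᵀy: [[373, 41]; [41, 5]]·[m, c]ᵀ = [472, 50]ᵀ.
Determinant 373·5 − 41² = 184.
m = (472·5 − 41·50)/184 = 155/92; c = (373·50 − 41·472)/184 = -351/92.
At t = -1: ŷ = (155/92)·(-1) + (-351/92)·(1) = -11/2.

ŷ = -5.50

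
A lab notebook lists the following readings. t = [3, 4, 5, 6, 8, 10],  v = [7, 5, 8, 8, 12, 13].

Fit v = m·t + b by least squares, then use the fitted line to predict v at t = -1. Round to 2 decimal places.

v̂ = 1.22

With design matrix M, MᵀM = [[250, 36]; [36, 6]] and Mᵀv = [355, 53]ᵀ.
det = 250·6 − 36² = 204.
m = (355·6 − 36·53)/204 = 37/34; b = (250·53 − 36·355)/204 = 235/102.
At t = -1: v̂ = (37/34)·(-1) + (235/102)·(1) = 62/51.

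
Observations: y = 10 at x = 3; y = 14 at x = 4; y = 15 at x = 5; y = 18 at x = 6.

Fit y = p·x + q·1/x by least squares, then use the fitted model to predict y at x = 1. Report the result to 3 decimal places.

Setting ∂/∂p … = 0 gives: 86·p + 4·q = 269;  4·p + (869/3600)·q = 77/6.
Δ = 86·(869/3600) − 4² = 8567/1800.
p = (269·(869/3600) − 4·(77/6))/(8567/1800) = 48961/17134; q = (86·(77/6) − 4·269)/(8567/1800) = 49800/8567.
At x = 1: ŷ = (48961/17134)·(1) + (49800/8567)·(1) = 148561/17134.

ŷ = 8.671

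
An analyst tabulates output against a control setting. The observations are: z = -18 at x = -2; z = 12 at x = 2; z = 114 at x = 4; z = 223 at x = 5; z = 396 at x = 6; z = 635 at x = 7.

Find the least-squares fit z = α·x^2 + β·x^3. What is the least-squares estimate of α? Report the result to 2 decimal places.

α = -0.84

Forming AᵀA = [[4610, 28732]; [28732, 184154]] and Aᵀz = [52746, 338752]ᵀ gives AᵀA·[α, β]ᵀ = Aᵀz.
Δ = 4610·184154 − 28732² = 23422116.
α = (52746·184154 − 28732·338752)/23422116 = -4908895/5855529; β = (4610·338752 − 28732·52746)/23422116 = 11537162/5855529.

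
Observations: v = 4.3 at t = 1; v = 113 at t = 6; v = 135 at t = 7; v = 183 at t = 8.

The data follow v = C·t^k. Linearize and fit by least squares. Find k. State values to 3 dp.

k = 1.797

With ln vᵢ as the transformed response and ln tᵢ as the regressor:
XᵀX = [[11.3210, 5.8171]; [5.8171, 4]], rhs = [28.8484, 16.3008]ᵀ  (here Σln t = 5.8171, Σ(ln t)² = 11.3210, Σln v = 16.3008, Σln t·ln v = 28.8484).
Slope k = (n·Σln t·ln v − Σln t·Σln v)/(n·Σ(ln t)² − (Σln t)²) = (4·28.8484 − 5.8171·16.3008)/11.4454 = 1.79725; ln C = (Σln v − k·Σln t)/n = 1.46150.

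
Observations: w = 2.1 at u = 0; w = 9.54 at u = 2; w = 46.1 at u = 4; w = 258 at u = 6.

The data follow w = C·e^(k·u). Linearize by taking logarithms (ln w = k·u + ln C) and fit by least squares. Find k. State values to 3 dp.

k = 0.800

Taking logs, ln w = k·u + ln C, so regress ln w on u.
AᵀA = [[56.0000, 12.0000]; [12.0000, 4]], rhs = [53.1520, 12.3812]ᵀ  (here Σu = 12.0000, Σ(u)² = 56.0000, Σln w = 12.3812, Σu·ln w = 53.1520).
Slope k = (n·Σu·ln w − Σu·Σln w)/(n·Σ(u)² − (Σu)²) = (4·53.1520 − 12.0000·12.3812)/80.0000 = 0.80042; ln C = (Σln w − k·Σu)/n = 0.69404.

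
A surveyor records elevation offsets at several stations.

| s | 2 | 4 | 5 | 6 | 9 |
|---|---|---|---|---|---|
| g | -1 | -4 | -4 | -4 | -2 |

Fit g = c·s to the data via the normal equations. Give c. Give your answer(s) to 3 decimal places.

c = -0.494

The normal equations are: 162·c = -80.
(Σs·s = 162, Σs·g = -80.)
c = (-80)/162 = -0.493827.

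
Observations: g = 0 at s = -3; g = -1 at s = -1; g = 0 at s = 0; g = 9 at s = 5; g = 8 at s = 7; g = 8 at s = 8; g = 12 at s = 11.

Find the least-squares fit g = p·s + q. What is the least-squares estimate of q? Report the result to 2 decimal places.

With design matrix X, XᵀX = [[269, 27]; [27, 7]] and Xᵀg = [298, 36]ᵀ.
Eliminating q: 7·(row 1) − 27·(row 2) gives 1154·p = 7·298 − 27·36 = 1114, so p = 557/577.
Then q = (36 − 27·(557/577))/7 = 819/577.

q = 1.42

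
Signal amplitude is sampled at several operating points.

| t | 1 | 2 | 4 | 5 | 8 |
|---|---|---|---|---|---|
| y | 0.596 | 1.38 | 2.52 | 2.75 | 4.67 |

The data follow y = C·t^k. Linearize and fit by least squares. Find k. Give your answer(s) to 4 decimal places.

k = 0.9585

Linearized form: ln y = k·ln t + ln C. From the 5 transformed points,
Over the data: Σln t = 5.7683, Σ(ln t)² = 9.3166, Σln y = 3.2816, Σln t·ln y = 6.3374.
Normal system: [[9.3166, 5.7683]; [5.7683, 5]]·[k, ln C]ᵀ = [6.3374, 3.2816]ᵀ.
Solving (det = 13.3096): k = 0.95854, ln C = -0.44951.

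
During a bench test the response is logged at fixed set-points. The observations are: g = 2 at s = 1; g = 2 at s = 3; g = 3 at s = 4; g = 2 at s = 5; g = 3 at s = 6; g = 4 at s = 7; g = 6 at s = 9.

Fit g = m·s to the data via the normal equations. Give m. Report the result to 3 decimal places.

m = 0.599

Entries of AᵀA: Σs·s = 217.
For Aᵀg: Σs·g = 130.
AᵀA·[m]ᵀ = Aᵀg becomes [[217]]·[m]ᵀ = [130]ᵀ.
Hence m = 130 / 217 ≈ 0.599078.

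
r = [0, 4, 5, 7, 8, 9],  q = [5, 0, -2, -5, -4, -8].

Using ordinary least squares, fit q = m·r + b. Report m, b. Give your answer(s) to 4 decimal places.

m = -1.3458, b = 5.0685

The normal equations are: 235·m + 33·b = -149;  33·m + 6·b = -14.
Δ = 235·6 − 33² = 321.
m = ((-149)·6 − 33·(-14))/321 = -144/107; b = (235·(-14) − 33·(-149))/321 = 1627/321.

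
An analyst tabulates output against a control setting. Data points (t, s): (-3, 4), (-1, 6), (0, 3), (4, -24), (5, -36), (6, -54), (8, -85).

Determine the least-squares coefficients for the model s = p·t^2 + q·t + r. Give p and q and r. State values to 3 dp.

p = -1.004, q = -3.141, r = 3.602

With design matrix A, AᵀA = [[6355, 889, 151]; [889, 151, 19]; [151, 19, 7]] and Aᵀs = [-8626, -1298, -186]ᵀ.
Inverting the 3×3 Gram matrix, [p, q, r]ᵀ = [-15304/15249, -1228/391, 54934/15249]ᵀ.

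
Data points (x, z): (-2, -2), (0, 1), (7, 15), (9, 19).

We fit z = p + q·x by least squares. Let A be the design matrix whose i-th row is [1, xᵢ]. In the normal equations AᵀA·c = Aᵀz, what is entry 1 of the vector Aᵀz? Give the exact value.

Entry 1 ↔ basis 1, so (Aᵀz)_{1} = Σᵢ zᵢ = (1)·(-2) + (1)·(1) + (1)·(15) + (1)·(19) = 33.

33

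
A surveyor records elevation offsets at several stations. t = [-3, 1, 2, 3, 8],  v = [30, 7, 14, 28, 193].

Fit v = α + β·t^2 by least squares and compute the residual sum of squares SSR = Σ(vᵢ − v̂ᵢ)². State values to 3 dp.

SSR = 4.517

Normal-equation sums: Σ1 = 5, Σt^2 = 87, Σt^2·t^2 = 4275.
Moment sums: Σv = 272, Σt^2·v = 12937.
Determinant 5·4275 − 87² = 13806.
α = (272·4275 − 87·12937)/13806 = 12427/4602; β = (5·12937 − 87·272)/13806 = 41021/13806.
Residuals: 1285/2301, 9170/6903, -8081/13806, -3317/2301, 1933/13806; SSR = 62359/13806.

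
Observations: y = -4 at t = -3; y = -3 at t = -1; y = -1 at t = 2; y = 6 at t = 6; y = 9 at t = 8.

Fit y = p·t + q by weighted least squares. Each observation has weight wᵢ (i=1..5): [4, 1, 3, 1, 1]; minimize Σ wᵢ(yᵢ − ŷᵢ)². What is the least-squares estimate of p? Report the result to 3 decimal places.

Setting ∂/∂p … = 0 gives: 149·p + 7·q = 153;  7·p + 10·q = -7.
Determinant 149·10 − 7² = 1441.
p = (153·10 − 7·(-7))/1441 = 1579/1441; q = (149·(-7) − 7·153)/1441 = -2114/1441.

p = 1.096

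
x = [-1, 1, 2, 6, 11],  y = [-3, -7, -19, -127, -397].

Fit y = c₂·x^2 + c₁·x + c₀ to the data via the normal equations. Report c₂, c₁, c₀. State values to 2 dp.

c₂ = -3.04, c₁ = -2.53, c₀ = -2.04

Setting ∂/∂c₂ … = 0 gives: 15955·c₂ + 1555·c₁ + 163·c₀ = -52695;  1555·c₂ + 163·c₁ + 19·c₀ = -5171;  163·c₂ + 19·c₁ + 5·c₀ = -553.
(Σx^2·x^2 = 15955, Σx^2·x = 1555, Σx^2 = 163, Σx·x = 163, Σx = 19, Σ1 = 5, Σx^2·y = -52695, Σx·y = -5171, Σy = -553.)
Solving the 3×3 system (Gaussian elimination) gives c₂ = -172415/56796, c₁ = -143497/56796, c₀ = -9635/4733.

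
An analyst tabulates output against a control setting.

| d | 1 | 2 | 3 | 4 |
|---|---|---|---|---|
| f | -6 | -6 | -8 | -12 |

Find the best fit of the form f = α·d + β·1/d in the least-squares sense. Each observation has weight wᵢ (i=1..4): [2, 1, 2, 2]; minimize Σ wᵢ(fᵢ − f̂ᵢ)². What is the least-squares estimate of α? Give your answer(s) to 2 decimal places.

α = -2.61

Setting ∂/∂α … = 0 gives: 56·α + 7·β = -168;  7·α + (187/72)·β = -79/3.
Determinant 56·(187/72) − 7² = 868/9.
α = ((-168)·(187/72) − 7·(-79/3))/(868/9) = -81/31; β = (56·(-79/3) − 7·(-168))/(868/9) = -96/31.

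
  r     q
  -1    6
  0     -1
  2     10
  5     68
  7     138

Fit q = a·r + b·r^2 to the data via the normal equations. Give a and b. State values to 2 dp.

a = -1.66, b = 3.06

The normal equations are: 79·a + 475·b = 1320;  475·a + 3043·b = 8508.
(Σr·r = 79, Σr·r^2 = 475, Σr^2·r^2 = 3043, Σr·q = 1320, Σr^2·q = 8508.)
det = 79·3043 − 475² = 14772.
a = (1320·3043 − 475·8508)/14772 = -2045/1231; b = (79·8508 − 475·1320)/14772 = 3761/1231.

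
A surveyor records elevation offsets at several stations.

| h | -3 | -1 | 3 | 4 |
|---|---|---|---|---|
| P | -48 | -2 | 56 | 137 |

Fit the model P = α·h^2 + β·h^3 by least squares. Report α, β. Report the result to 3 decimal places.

Compute the Gram sums: Σh^2·h^2 = 419, Σh^2·h^3 = 1023, Σh^3·h^3 = 5555.
And Σh^2·P = 2262, Σh^3·P = 11578.
So MᵀM·[α, β]ᵀ = MᵀP: [[419, 1023]; [1023, 5555]]·[α, β]ᵀ = [2262, 11578]ᵀ.
Determinant 419·5555 − 1023² = 1281016.
α = (2262·5555 − 1023·11578)/1281016 = 16389/29114; β = (419·11578 − 1023·2262)/1281016 = 634289/320254.

α = 0.563, β = 1.981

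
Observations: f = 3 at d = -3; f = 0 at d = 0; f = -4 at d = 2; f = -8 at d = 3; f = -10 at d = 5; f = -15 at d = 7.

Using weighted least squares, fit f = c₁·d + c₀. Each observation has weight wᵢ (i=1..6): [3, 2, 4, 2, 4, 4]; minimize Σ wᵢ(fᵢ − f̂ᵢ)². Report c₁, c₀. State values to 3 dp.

Setting ∂/∂c₁ … = 0 gives: 357·c₁ + 53·c₀ = -727;  53·c₁ + 19·c₀ = -123.
Eliminating c₀: 19·(row 1) − 53·(row 2) gives 3974·c₁ = 19·(-727) − 53·(-123) = -7294, so c₁ = -3647/1987.
Then c₀ = ((-123) − 53·(-3647/1987))/19 = -2690/1987.

c₁ = -1.835, c₀ = -1.354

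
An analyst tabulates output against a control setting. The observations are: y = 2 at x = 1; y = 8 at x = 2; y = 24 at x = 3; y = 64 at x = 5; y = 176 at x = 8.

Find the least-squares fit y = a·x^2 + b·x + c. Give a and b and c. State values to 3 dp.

a = 2.998, b = -2.186, c = 1.357

Normal-equation sums: Σx^2·x^2 = 4819, Σx^2·x = 673, Σx^2 = 103, Σx·x = 103, Σx = 19, Σ1 = 5.
Right-hand side: Σx^2·y = 13114, Σx·y = 1818, Σy = 274.
Inverting the 3×3 Gram matrix, [a, b, c]ᵀ = [1286/429, -938/429, 194/143]ᵀ.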